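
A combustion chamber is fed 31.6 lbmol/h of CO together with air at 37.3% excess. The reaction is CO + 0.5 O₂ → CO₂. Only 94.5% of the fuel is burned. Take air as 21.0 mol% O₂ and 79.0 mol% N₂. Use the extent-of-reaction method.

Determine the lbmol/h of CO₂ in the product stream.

Stoichiometric O₂ = 0.5 × 31.6 = 15.8 lbmol/h; O₂ fed = 15.8 × 1.373 = 21.69 lbmol/h.
N₂ fed = 21.69 × 79/21 = 81.61 lbmol/h.
Fuel reacted = 0.945 × 31.6 → ξ = 29.86 lbmol/h.
Outlet (n = n₀ + ν ξ):
  CO: 31.6 − 1(29.86) = 1.738
  O₂: 21.69 − 0.5(29.86) = 6.762
  N₂: 81.61 (inert)
  CO₂: 0 + 1(29.86) = 29.86

29.9 lbmol/h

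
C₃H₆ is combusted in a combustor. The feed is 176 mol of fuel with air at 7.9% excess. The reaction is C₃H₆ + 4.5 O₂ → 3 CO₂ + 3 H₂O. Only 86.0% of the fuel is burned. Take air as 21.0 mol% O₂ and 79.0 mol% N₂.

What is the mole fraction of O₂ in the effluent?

0.0401

Stoichiometric O₂ = 4.5 × 176 = 792 mol; O₂ fed = 792 × 1.079 = 854.6 mol.
N₂ fed = 854.6 × 79/21 = 3215 mol.
Fuel reacted = 0.86 × 176 → ξ = 151.4 mol.
Outlet (n = n₀ + ν ξ):
  C₃H₆: 176 − 1(151.4) = 24.64
  O₂: 854.6 − 4.5(151.4) = 173.4
  N₂: 3215 (inert)
  CO₂: 0 + 3(151.4) = 454.1
  H₂O: 0 + 3(151.4) = 454.1
Total out = 4321 mol; y_O₂ = 173.4 / 4321 = 0.04014.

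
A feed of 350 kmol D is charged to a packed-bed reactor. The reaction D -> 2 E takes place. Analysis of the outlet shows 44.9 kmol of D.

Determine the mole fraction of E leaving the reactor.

For D: n = n₀ − 1ξ → 44.9 = 350 − 1ξ, giving ξ = 305.1 kmol.
Outlet amounts (n = n₀ + ν ξ):
  D: 350 − 1(305.1) = 44.9
  E: 0 + 2(305.1) = 610.2
Total out = 655.1 kmol; y_E = 610.2 / 655.1 = 0.9315.

0.931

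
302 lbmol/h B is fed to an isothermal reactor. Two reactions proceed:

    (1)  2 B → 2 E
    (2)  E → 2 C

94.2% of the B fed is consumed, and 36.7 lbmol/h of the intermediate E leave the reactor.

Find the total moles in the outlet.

550 lbmol/h

Conversion of B: B consumed = 2ξ₁ = 0.942 × 302 → ξ₁ = 142.2 lbmol/h.
E balance: n_E = 0 + 2ξ₁ − 1ξ₂ = 36.7 → ξ₂ = (2·142.2 − 36.7)/1 = 247.8 lbmol/h.
Outlet amounts (n = n₀ + Σ ν·ξ):
  B: 302 − 2(142.2) = 17.52
  E: 0 + 2(142.2) − 1(247.8) = 36.7
  C: 0 + 2(247.8) = 495.6
Total out = 17.52 + 36.7 + 495.6 = 549.8 lbmol/h.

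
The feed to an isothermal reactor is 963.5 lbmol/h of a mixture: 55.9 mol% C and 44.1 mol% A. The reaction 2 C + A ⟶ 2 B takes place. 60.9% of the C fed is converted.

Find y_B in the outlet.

0.41

C reacted = 0.609 × 538.6 = 328 lbmol/h; ν_C = −2, so ξ = 328/2 = 164 lbmol/h.
Outlet amounts (n = n₀ + ν ξ):
  C: 538.6 − 2(164) = 210.6
  A: 424.9 − 1(164) = 260.9
  B: 0 + 2(164) = 328
Total out = 799.5 lbmol/h; y_B = 328 / 799.5 = 0.4103.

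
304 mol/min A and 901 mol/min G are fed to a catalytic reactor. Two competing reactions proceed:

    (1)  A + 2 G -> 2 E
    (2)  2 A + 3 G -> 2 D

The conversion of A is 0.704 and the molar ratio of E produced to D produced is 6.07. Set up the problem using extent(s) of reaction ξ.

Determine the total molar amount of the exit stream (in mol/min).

Conversion of A: A consumed = 0.704 × 304 = 214 mol/min = 1ξ₁ + 2ξ₂.
Selectivity: 2ξ₁ / (2ξ₂) = 6.07 → ξ₁ = 6.07 ξ₂.
Substitute: (1·6.07 + 2) ξ₂ = 214 → ξ₂ = 26.52 mol/min, ξ₁ = 161 mol/min.
Outlet amounts (n = n₀ + Σ ν·ξ):
  A: 304 − 1(161) − 2(26.52) = 89.98
  G: 901 − 2(161) − 3(26.52) = 499.5
  E: 0 + 2(161) = 322
  D: 0 + 2(26.52) = 53.04
Total out = 89.98 + 499.5 + 322 + 53.04 = 964.5 mol/min.

964 mol/min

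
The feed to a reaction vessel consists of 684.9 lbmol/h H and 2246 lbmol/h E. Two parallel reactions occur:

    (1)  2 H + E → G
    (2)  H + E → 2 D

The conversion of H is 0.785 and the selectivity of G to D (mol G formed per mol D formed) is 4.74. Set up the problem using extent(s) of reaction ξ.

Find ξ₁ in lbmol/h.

ξ₁ = 255 lbmol/h

Conversion of H: H consumed = 0.785 × 684.9 = 537.6 lbmol/h = 2ξ₁ + 1ξ₂.
Selectivity: 1ξ₁ / (2ξ₂) = 4.74 → ξ₁ = 9.48 ξ₂.
Substitute: (2·9.48 + 1) ξ₂ = 537.6 → ξ₂ = 26.94 lbmol/h, ξ₁ = 255.4 lbmol/h.
Outlet amounts (n = n₀ + Σ ν·ξ):
  H: 684.9 − 2(255.4) − 1(26.94) = 147.3
  E: 2246 − 1(255.4) − 1(26.94) = 1964
  G: 0 + 1(255.4) = 255.4
  D: 0 + 2(26.94) = 53.87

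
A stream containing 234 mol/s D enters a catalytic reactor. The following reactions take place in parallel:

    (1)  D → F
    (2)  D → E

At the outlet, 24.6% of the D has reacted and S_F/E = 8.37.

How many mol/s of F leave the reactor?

Conversion of D: D consumed = 0.246 × 234 = 57.56 mol/s = 1ξ₁ + 1ξ₂.
Selectivity: 1ξ₁ / (1ξ₂) = 8.37 → ξ₁ = 8.37 ξ₂.
Substitute: (1·8.37 + 1) ξ₂ = 57.56 → ξ₂ = 6.143 mol/s, ξ₁ = 51.42 mol/s.
Outlet amounts (n = n₀ + Σ ν·ξ):
  D: 234 − 1(51.42) − 1(6.143) = 176.4
  F: 0 + 1(51.42) = 51.42
  E: 0 + 1(6.143) = 6.143

51.4 mol/s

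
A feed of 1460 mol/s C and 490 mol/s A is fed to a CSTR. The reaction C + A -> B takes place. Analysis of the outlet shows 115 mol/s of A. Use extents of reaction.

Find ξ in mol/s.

For A: n = n₀ − 1ξ → 115 = 490 − 1ξ, giving ξ = 375 mol/s.
Outlet amounts (n = n₀ + ν ξ):
  C: 1460 − 1(375) = 1085
  A: 490 − 1(375) = 115
  B: 0 + 1(375) = 375

ξ = 375 mol/s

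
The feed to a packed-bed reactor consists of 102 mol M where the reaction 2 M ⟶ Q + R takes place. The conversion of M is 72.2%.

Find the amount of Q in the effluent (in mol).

M reacted = 0.722 × 102 = 73.64 mol; ν_M = −2, so ξ = 73.64/2 = 36.82 mol.
Outlet amounts (n = n₀ + ν ξ):
  M: 102 − 2(36.82) = 28.36
  Q: 0 + 1(36.82) = 36.82
  R: 0 + 1(36.82) = 36.82

36.8 mol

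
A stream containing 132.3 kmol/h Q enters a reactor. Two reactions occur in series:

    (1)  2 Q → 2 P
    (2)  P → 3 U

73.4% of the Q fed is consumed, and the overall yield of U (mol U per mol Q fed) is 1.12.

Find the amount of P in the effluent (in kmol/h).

Conversion of Q: Q consumed = 2ξ₁ = 0.734 × 132.3 → ξ₁ = 48.55 kmol/h.
Yield of U: 3ξ₂ / 132.3 = 1.12 → ξ₂ = 49.39 kmol/h.
Outlet amounts (n = n₀ + Σ ν·ξ):
  Q: 132.3 − 2(48.55) = 35.19
  P: 0 + 2(48.55) − 1(49.39) = 47.72
  U: 0 + 3(49.39) = 148.2

47.7 kmol/h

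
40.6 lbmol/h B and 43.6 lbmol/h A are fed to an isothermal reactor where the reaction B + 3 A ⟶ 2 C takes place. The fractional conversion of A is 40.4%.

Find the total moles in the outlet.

72.5 lbmol/h

A reacted = 0.404 × 43.6 = 17.61 lbmol/h; ν_A = −3, so ξ = 17.61/3 = 5.871 lbmol/h.
Outlet amounts (n = n₀ + ν ξ):
  B: 40.6 − 1(5.871) = 34.73
  A: 43.6 − 3(5.871) = 25.99
  C: 0 + 2(5.871) = 11.74
Total out = 34.73 + 25.99 + 11.74 = 72.46 lbmol/h.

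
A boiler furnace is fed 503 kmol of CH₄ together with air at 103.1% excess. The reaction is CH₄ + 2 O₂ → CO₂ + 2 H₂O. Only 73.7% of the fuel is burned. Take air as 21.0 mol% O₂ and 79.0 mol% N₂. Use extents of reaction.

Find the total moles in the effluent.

Stoichiometric O₂ = 2 × 503 = 1006 kmol; O₂ fed = 1006 × 2.031 = 2043 kmol.
N₂ fed = 2043 × 79/21 = 7686 kmol.
Fuel reacted = 0.737 × 503 → ξ = 370.7 kmol.
Outlet (n = n₀ + ν ξ):
  CH₄: 503 − 1(370.7) = 132.3
  O₂: 2043 − 2(370.7) = 1302
  N₂: 7686 (inert)
  CO₂: 0 + 1(370.7) = 370.7
  H₂O: 0 + 2(370.7) = 741.4
Total out = 132.3 + 1302 + 7686 + 370.7 + 741.4 = 10230 kmol.

10200 kmol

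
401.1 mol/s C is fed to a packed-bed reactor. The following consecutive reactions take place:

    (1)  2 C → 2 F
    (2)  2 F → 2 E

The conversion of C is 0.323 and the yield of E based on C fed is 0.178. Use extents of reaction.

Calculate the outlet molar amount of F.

Conversion of C: C consumed = 2ξ₁ = 0.323 × 401.1 → ξ₁ = 64.78 mol/s.
Yield of E: 2ξ₂ / 401.1 = 0.178 → ξ₂ = 35.7 mol/s.
Outlet amounts (n = n₀ + Σ ν·ξ):
  C: 401.1 − 2(64.78) = 271.5
  F: 0 + 2(64.78) − 2(35.7) = 58.16
  E: 0 + 2(35.7) = 71.4

58.2 mol/s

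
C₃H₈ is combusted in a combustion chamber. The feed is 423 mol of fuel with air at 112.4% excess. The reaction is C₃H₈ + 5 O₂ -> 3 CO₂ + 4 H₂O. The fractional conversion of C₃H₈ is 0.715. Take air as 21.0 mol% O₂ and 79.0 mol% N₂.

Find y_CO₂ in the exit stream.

0.041

Stoichiometric O₂ = 5 × 423 = 2115 mol; O₂ fed = 2115 × 2.124 = 4492 mol.
N₂ fed = 4492 × 79/21 = 16900 mol.
Fuel reacted = 0.715 × 423 → ξ = 302.4 mol.
Outlet (n = n₀ + ν ξ):
  C₃H₈: 423 − 1(302.4) = 120.6
  O₂: 4492 − 5(302.4) = 2980
  N₂: 16900 (inert)
  CO₂: 0 + 3(302.4) = 907.3
  H₂O: 0 + 4(302.4) = 1210
Total out = 22120 mol; y_CO₂ = 907.3 / 22120 = 0.04102.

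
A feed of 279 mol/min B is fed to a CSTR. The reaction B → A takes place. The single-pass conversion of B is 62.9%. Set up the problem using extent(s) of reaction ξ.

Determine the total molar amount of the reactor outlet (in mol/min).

B reacted = 0.629 × 279 = 175.5 mol/min; ν_B = −1, so ξ = 175.5/1 = 175.5 mol/min.
Outlet amounts (n = n₀ + ν ξ):
  B: 279 − 1(175.5) = 103.5
  A: 0 + 1(175.5) = 175.5
Total out = 103.5 + 175.5 = 279 mol/min.

279 mol/min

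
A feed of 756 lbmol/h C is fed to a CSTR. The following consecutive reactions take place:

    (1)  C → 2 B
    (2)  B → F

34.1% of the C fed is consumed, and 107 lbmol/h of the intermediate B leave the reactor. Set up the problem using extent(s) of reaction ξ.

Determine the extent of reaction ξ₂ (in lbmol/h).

Conversion of C: C consumed = 1ξ₁ = 0.341 × 756 → ξ₁ = 257.8 lbmol/h.
B balance: n_B = 0 + 2ξ₁ − 1ξ₂ = 107 → ξ₂ = (2·257.8 − 107)/1 = 408.6 lbmol/h.
Outlet amounts (n = n₀ + Σ ν·ξ):
  C: 756 − 1(257.8) = 498.2
  B: 0 + 2(257.8) − 1(408.6) = 107
  F: 0 + 1(408.6) = 408.6

ξ₂ = 409 lbmol/h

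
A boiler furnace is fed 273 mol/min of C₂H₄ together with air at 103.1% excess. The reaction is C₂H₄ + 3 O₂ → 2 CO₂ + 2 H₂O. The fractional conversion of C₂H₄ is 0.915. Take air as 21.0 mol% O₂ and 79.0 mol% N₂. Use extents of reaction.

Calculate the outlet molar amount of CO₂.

500 mol/min

Stoichiometric O₂ = 3 × 273 = 819 mol/min; O₂ fed = 819 × 2.031 = 1663 mol/min.
N₂ fed = 1663 × 79/21 = 6258 mol/min.
Fuel reacted = 0.915 × 273 → ξ = 249.8 mol/min.
Outlet (n = n₀ + ν ξ):
  C₂H₄: 273 − 1(249.8) = 23.2
  O₂: 1663 − 3(249.8) = 914
  N₂: 6258 (inert)
  CO₂: 0 + 2(249.8) = 499.6
  H₂O: 0 + 2(249.8) = 499.6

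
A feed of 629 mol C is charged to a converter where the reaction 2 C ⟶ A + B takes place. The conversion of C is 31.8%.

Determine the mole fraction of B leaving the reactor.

C reacted = 0.318 × 629 = 200 mol; ν_C = −2, so ξ = 200/2 = 100 mol.
Outlet amounts (n = n₀ + ν ξ):
  C: 629 − 2(100) = 429
  A: 0 + 1(100) = 100
  B: 0 + 1(100) = 100
Total out = 629 mol; y_B = 100 / 629 = 0.159.

0.159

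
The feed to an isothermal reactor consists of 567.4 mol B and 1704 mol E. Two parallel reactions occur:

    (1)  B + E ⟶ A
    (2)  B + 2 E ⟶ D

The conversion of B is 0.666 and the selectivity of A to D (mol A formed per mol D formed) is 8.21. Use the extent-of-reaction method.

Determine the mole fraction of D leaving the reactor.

0.0221

Conversion of B: B consumed = 0.666 × 567.4 = 377.9 mol = 1ξ₁ + 1ξ₂.
Selectivity: 1ξ₁ / (1ξ₂) = 8.21 → ξ₁ = 8.21 ξ₂.
Substitute: (1·8.21 + 1) ξ₂ = 377.9 → ξ₂ = 41.03 mol, ξ₁ = 336.9 mol.
Outlet amounts (n = n₀ + Σ ν·ξ):
  B: 567.4 − 1(336.9) − 1(41.03) = 189.5
  E: 1704 − 1(336.9) − 2(41.03) = 1285
  A: 0 + 1(336.9) = 336.9
  D: 0 + 1(41.03) = 41.03
Total out = 1852 mol; y_D = 41.03 / 1852 = 0.02215.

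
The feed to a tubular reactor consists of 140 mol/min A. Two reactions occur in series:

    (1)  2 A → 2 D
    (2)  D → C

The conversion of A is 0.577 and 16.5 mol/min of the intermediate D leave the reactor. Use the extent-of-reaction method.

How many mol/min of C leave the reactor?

64.3 mol/min

Conversion of A: A consumed = 2ξ₁ = 0.577 × 140 → ξ₁ = 40.39 mol/min.
D balance: n_D = 0 + 2ξ₁ − 1ξ₂ = 16.5 → ξ₂ = (2·40.39 − 16.5)/1 = 64.28 mol/min.
Outlet amounts (n = n₀ + Σ ν·ξ):
  A: 140 − 2(40.39) = 59.22
  D: 0 + 2(40.39) − 1(64.28) = 16.5
  C: 0 + 1(64.28) = 64.28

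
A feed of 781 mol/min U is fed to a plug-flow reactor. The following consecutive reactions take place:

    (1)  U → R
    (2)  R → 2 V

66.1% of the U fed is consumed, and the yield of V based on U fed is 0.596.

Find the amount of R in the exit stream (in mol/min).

284 mol/min

Conversion of U: U consumed = 1ξ₁ = 0.661 × 781 → ξ₁ = 516.2 mol/min.
Yield of V: 2ξ₂ / 781 = 0.596 → ξ₂ = 232.7 mol/min.
Outlet amounts (n = n₀ + Σ ν·ξ):
  U: 781 − 1(516.2) = 264.8
  R: 0 + 1(516.2) − 1(232.7) = 283.5
  V: 0 + 2(232.7) = 465.5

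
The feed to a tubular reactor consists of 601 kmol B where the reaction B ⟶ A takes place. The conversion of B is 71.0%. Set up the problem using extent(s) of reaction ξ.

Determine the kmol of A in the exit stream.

B reacted = 0.71 × 601 = 426.7 kmol; ν_B = −1, so ξ = 426.7/1 = 426.7 kmol.
Outlet amounts (n = n₀ + ν ξ):
  B: 601 − 1(426.7) = 174.3
  A: 0 + 1(426.7) = 426.7

427 kmol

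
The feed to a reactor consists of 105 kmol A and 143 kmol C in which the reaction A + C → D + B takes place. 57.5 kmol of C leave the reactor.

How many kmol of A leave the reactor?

19.5 kmol

For C: n = n₀ − 1ξ → 57.5 = 143 − 1ξ, giving ξ = 85.5 kmol.
Outlet amounts (n = n₀ + ν ξ):
  A: 105 − 1(85.5) = 19.5
  C: 143 − 1(85.5) = 57.5
  D: 0 + 1(85.5) = 85.5
  B: 0 + 1(85.5) = 85.5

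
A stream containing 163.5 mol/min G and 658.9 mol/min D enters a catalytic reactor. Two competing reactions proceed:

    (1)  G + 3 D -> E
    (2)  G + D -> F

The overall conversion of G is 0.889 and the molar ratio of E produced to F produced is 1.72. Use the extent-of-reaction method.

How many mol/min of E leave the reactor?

Conversion of G: G consumed = 0.889 × 163.5 = 145.4 mol/min = 1ξ₁ + 1ξ₂.
Selectivity: 1ξ₁ / (1ξ₂) = 1.72 → ξ₁ = 1.72 ξ₂.
Substitute: (1·1.72 + 1) ξ₂ = 145.4 → ξ₂ = 53.44 mol/min, ξ₁ = 91.91 mol/min.
Outlet amounts (n = n₀ + Σ ν·ξ):
  G: 163.5 − 1(91.91) − 1(53.44) = 18.15
  D: 658.9 − 3(91.91) − 1(53.44) = 329.7
  E: 0 + 1(91.91) = 91.91
  F: 0 + 1(53.44) = 53.44

91.9 mol/min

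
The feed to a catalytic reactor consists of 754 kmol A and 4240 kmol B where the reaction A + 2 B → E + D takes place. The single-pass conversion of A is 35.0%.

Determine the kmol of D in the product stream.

264 kmol

A reacted = 0.35 × 754 = 263.9 kmol; ν_A = −1, so ξ = 263.9/1 = 263.9 kmol.
Outlet amounts (n = n₀ + ν ξ):
  A: 754 − 1(263.9) = 490.1
  B: 4240 − 2(263.9) = 3712
  E: 0 + 1(263.9) = 263.9
  D: 0 + 1(263.9) = 263.9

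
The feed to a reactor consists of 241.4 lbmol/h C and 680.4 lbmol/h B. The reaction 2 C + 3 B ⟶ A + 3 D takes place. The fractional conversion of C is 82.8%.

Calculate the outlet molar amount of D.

300 lbmol/h

C reacted = 0.828 × 241.4 = 199.9 lbmol/h; ν_C = −2, so ξ = 199.9/2 = 99.94 lbmol/h.
Outlet amounts (n = n₀ + ν ξ):
  C: 241.4 − 2(99.94) = 41.52
  B: 680.4 − 3(99.94) = 380.6
  A: 0 + 1(99.94) = 99.94
  D: 0 + 3(99.94) = 299.8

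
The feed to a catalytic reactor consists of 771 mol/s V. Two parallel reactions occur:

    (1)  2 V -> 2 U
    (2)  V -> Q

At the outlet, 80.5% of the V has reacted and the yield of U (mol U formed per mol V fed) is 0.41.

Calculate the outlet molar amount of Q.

305 mol/s

Yield of U: 2ξ₁ / 771 = 0.41 → ξ₁ = 158.1 mol/s.
Conversion of V: 2ξ₁ + 1ξ₂ = 0.805 × 771 = 620.7 → ξ₂ = 304.5 mol/s.
Outlet amounts (n = n₀ + Σ ν·ξ):
  V: 771 − 2(158.1) − 1(304.5) = 150.3
  U: 0 + 2(158.1) = 316.1
  Q: 0 + 1(304.5) = 304.5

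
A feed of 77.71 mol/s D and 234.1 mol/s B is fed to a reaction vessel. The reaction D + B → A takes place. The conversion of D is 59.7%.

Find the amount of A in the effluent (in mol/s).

D reacted = 0.597 × 77.71 = 46.39 mol/s; ν_D = −1, so ξ = 46.39/1 = 46.39 mol/s.
Outlet amounts (n = n₀ + ν ξ):
  D: 77.71 − 1(46.39) = 31.32
  B: 234.1 − 1(46.39) = 187.7
  A: 0 + 1(46.39) = 46.39

46.4 mol/s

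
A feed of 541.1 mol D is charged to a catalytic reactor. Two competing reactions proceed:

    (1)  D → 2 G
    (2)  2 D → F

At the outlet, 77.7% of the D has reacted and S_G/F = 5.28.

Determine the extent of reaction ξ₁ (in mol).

Conversion of D: D consumed = 0.777 × 541.1 = 420.4 mol = 1ξ₁ + 2ξ₂.
Selectivity: 2ξ₁ / (1ξ₂) = 5.28 → ξ₁ = 2.64 ξ₂.
Substitute: (1·2.64 + 2) ξ₂ = 420.4 → ξ₂ = 90.61 mol, ξ₁ = 239.2 mol.
Outlet amounts (n = n₀ + Σ ν·ξ):
  D: 541.1 − 1(239.2) − 2(90.61) = 120.7
  G: 0 + 2(239.2) = 478.4
  F: 0 + 1(90.61) = 90.61

ξ₁ = 239 mol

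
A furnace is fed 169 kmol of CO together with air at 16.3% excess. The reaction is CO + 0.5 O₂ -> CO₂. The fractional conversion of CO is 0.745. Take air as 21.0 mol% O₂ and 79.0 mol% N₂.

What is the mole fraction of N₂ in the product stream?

Stoichiometric O₂ = 0.5 × 169 = 84.5 kmol; O₂ fed = 84.5 × 1.163 = 98.27 kmol.
N₂ fed = 98.27 × 79/21 = 369.7 kmol.
Fuel reacted = 0.745 × 169 → ξ = 125.9 kmol.
Outlet (n = n₀ + ν ξ):
  CO: 169 − 1(125.9) = 43.09
  O₂: 98.27 − 0.5(125.9) = 35.32
  N₂: 369.7 (inert)
  CO₂: 0 + 1(125.9) = 125.9
Total out = 574 kmol; y_N₂ = 369.7 / 574 = 0.6441.

0.644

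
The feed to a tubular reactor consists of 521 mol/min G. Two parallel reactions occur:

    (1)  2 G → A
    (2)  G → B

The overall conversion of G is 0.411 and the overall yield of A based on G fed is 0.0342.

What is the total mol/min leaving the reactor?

Yield of A: 1ξ₁ / 521 = 0.0342 → ξ₁ = 17.82 mol/min.
Conversion of G: 2ξ₁ + 1ξ₂ = 0.411 × 521 = 214.1 → ξ₂ = 178.5 mol/min.
Outlet amounts (n = n₀ + Σ ν·ξ):
  G: 521 − 2(17.82) − 1(178.5) = 306.9
  A: 0 + 1(17.82) = 17.82
  B: 0 + 1(178.5) = 178.5
Total out = 306.9 + 17.82 + 178.5 = 503.2 mol/min.

503 mol/min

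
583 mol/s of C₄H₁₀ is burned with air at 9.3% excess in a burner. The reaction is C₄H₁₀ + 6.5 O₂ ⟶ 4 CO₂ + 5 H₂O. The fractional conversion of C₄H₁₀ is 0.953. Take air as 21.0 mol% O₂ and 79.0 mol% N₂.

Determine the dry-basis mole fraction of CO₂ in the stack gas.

Stoichiometric O₂ = 6.5 × 583 = 3790 mol/s; O₂ fed = 3790 × 1.093 = 4142 mol/s.
N₂ fed = 4142 × 79/21 = 15580 mol/s.
Fuel reacted = 0.953 × 583 → ξ = 555.6 mol/s.
Outlet (n = n₀ + ν ξ):
  C₄H₁₀: 583 − 1(555.6) = 27.4
  O₂: 4142 − 6.5(555.6) = 530.5
  N₂: 15580 (inert)
  CO₂: 0 + 4(555.6) = 2222
  H₂O: 0 + 5(555.6) = 2778
Dry total = 18360 mol/s; y_CO₂ (dry) = 2222 / 18360 = 0.121.

0.121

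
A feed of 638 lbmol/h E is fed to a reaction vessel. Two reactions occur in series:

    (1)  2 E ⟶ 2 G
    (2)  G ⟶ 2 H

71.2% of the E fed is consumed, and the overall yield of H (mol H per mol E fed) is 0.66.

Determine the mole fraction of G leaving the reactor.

0.287

Conversion of E: E consumed = 2ξ₁ = 0.712 × 638 → ξ₁ = 227.1 lbmol/h.
Yield of H: 2ξ₂ / 638 = 0.66 → ξ₂ = 210.5 lbmol/h.
Outlet amounts (n = n₀ + Σ ν·ξ):
  E: 638 − 2(227.1) = 183.7
  G: 0 + 2(227.1) − 1(210.5) = 243.7
  H: 0 + 2(210.5) = 421.1
Total out = 848.5 lbmol/h; y_G = 243.7 / 848.5 = 0.2872.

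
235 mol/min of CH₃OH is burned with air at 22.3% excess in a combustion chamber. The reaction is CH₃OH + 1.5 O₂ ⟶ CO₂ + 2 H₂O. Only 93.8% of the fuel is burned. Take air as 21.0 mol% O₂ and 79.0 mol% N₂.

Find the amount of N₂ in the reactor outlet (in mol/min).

1620 mol/min

Stoichiometric O₂ = 1.5 × 235 = 352.5 mol/min; O₂ fed = 352.5 × 1.223 = 431.1 mol/min.
N₂ fed = 431.1 × 79/21 = 1622 mol/min.
Fuel reacted = 0.938 × 235 → ξ = 220.4 mol/min.
Outlet (n = n₀ + ν ξ):
  CH₃OH: 235 − 1(220.4) = 14.57
  O₂: 431.1 − 1.5(220.4) = 100.5
  N₂: 1622 (inert)
  CO₂: 0 + 1(220.4) = 220.4
  H₂O: 0 + 2(220.4) = 440.9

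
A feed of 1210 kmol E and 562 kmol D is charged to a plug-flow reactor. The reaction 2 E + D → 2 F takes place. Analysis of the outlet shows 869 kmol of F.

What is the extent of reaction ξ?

For F: n = n₀ + 2ξ → 869 = 0 + 2ξ, giving ξ = 434.5 kmol.
Outlet amounts (n = n₀ + ν ξ):
  E: 1210 − 2(434.5) = 341
  D: 562 − 1(434.5) = 127.5
  F: 0 + 2(434.5) = 869

ξ = 434 kmol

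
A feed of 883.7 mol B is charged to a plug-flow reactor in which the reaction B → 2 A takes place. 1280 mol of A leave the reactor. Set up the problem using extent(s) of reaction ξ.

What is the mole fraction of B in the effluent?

0.16

For A: n = n₀ + 2ξ → 1280 = 0 + 2ξ, giving ξ = 640 mol.
Outlet amounts (n = n₀ + ν ξ):
  B: 883.7 − 1(640) = 243.7
  A: 0 + 2(640) = 1280
Total out = 1524 mol; y_B = 243.7 / 1524 = 0.1599.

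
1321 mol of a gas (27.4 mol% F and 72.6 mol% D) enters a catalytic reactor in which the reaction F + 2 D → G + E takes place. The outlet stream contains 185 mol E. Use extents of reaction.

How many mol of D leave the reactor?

589 mol

For E: n = n₀ + 1ξ → 185 = 0 + 1ξ, giving ξ = 185 mol.
Outlet amounts (n = n₀ + ν ξ):
  F: 362 − 1(185) = 177
  D: 959 − 2(185) = 589
  G: 0 + 1(185) = 185
  E: 0 + 1(185) = 185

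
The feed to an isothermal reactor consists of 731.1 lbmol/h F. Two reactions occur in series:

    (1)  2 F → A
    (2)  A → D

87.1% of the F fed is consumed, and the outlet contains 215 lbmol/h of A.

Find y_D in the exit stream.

0.251

Conversion of F: F consumed = 2ξ₁ = 0.871 × 731.1 → ξ₁ = 318.4 lbmol/h.
A balance: n_A = 0 + 1ξ₁ − 1ξ₂ = 215 → ξ₂ = (1·318.4 − 215)/1 = 103.4 lbmol/h.
Outlet amounts (n = n₀ + Σ ν·ξ):
  F: 731.1 − 2(318.4) = 94.31
  A: 0 + 1(318.4) − 1(103.4) = 215
  D: 0 + 1(103.4) = 103.4
Total out = 412.7 lbmol/h; y_D = 103.4 / 412.7 = 0.2505.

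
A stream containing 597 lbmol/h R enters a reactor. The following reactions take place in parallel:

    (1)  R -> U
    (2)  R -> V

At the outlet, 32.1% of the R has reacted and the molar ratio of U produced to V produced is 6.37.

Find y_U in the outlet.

0.277

Conversion of R: R consumed = 0.321 × 597 = 191.6 lbmol/h = 1ξ₁ + 1ξ₂.
Selectivity: 1ξ₁ / (1ξ₂) = 6.37 → ξ₁ = 6.37 ξ₂.
Substitute: (1·6.37 + 1) ξ₂ = 191.6 → ξ₂ = 26 lbmol/h, ξ₁ = 165.6 lbmol/h.
Outlet amounts (n = n₀ + Σ ν·ξ):
  R: 597 − 1(165.6) − 1(26) = 405.4
  U: 0 + 1(165.6) = 165.6
  V: 0 + 1(26) = 26
Total out = 597 lbmol/h; y_U = 165.6 / 597 = 0.2774.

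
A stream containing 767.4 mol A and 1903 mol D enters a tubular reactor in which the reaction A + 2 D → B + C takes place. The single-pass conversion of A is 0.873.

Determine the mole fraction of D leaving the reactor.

A reacted = 0.873 × 767.4 = 669.9 mol; ν_A = −1, so ξ = 669.9/1 = 669.9 mol.
Outlet amounts (n = n₀ + ν ξ):
  A: 767.4 − 1(669.9) = 97.46
  D: 1903 − 2(669.9) = 563.1
  B: 0 + 1(669.9) = 669.9
  C: 0 + 1(669.9) = 669.9
Total out = 2000 mol; y_D = 563.1 / 2000 = 0.2815.

0.281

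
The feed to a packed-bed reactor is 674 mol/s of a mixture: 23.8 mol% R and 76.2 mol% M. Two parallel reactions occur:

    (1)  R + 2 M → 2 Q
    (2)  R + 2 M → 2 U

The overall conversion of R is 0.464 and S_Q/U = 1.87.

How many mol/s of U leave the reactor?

51.9 mol/s

Conversion of R: R consumed = 0.464 × 160.4 = 74.43 mol/s = 1ξ₁ + 1ξ₂.
Selectivity: 2ξ₁ / (2ξ₂) = 1.87 → ξ₁ = 1.87 ξ₂.
Substitute: (1·1.87 + 1) ξ₂ = 74.43 → ξ₂ = 25.93 mol/s, ξ₁ = 48.5 mol/s.
Outlet amounts (n = n₀ + Σ ν·ξ):
  R: 160.4 − 1(48.5) − 1(25.93) = 85.98
  M: 513.6 − 2(48.5) − 2(25.93) = 364.7
  Q: 0 + 2(48.5) = 96.99
  U: 0 + 2(25.93) = 51.87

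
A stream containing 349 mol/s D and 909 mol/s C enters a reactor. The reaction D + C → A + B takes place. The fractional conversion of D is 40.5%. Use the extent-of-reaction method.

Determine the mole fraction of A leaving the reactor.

D reacted = 0.405 × 349 = 141.3 mol/s; ν_D = −1, so ξ = 141.3/1 = 141.3 mol/s.
Outlet amounts (n = n₀ + ν ξ):
  D: 349 − 1(141.3) = 207.7
  C: 909 − 1(141.3) = 767.7
  A: 0 + 1(141.3) = 141.3
  B: 0 + 1(141.3) = 141.3
Total out = 1258 mol/s; y_A = 141.3 / 1258 = 0.1124.

0.112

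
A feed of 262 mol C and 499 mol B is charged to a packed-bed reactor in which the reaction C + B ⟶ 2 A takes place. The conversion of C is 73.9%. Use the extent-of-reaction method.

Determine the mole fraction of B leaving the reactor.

C reacted = 0.739 × 262 = 193.6 mol; ν_C = −1, so ξ = 193.6/1 = 193.6 mol.
Outlet amounts (n = n₀ + ν ξ):
  C: 262 − 1(193.6) = 68.38
  B: 499 − 1(193.6) = 305.4
  A: 0 + 2(193.6) = 387.2
Total out = 761 mol; y_B = 305.4 / 761 = 0.4013.

0.401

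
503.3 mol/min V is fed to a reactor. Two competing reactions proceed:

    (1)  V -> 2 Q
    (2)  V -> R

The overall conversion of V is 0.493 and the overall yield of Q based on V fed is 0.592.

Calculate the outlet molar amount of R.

Yield of Q: 2ξ₁ / 503.3 = 0.592 → ξ₁ = 149 mol/min.
Conversion of V: 1ξ₁ + 1ξ₂ = 0.493 × 503.3 = 248.1 → ξ₂ = 99.15 mol/min.
Outlet amounts (n = n₀ + Σ ν·ξ):
  V: 503.3 − 1(149) − 1(99.15) = 255.2
  Q: 0 + 2(149) = 298
  R: 0 + 1(99.15) = 99.15

99.2 mol/min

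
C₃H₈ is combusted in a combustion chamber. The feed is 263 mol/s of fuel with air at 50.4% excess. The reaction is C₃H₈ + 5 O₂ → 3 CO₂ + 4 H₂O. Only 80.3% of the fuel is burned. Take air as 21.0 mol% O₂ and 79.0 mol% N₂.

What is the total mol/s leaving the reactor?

9890 mol/s

Stoichiometric O₂ = 5 × 263 = 1315 mol/s; O₂ fed = 1315 × 1.504 = 1978 mol/s.
N₂ fed = 1978 × 79/21 = 7440 mol/s.
Fuel reacted = 0.803 × 263 → ξ = 211.2 mol/s.
Outlet (n = n₀ + ν ξ):
  C₃H₈: 263 − 1(211.2) = 51.81
  O₂: 1978 − 5(211.2) = 921.8
  N₂: 7440 (inert)
  CO₂: 0 + 3(211.2) = 633.6
  H₂O: 0 + 4(211.2) = 844.8
Total out = 51.81 + 921.8 + 7440 + 633.6 + 844.8 = 9892 mol/s.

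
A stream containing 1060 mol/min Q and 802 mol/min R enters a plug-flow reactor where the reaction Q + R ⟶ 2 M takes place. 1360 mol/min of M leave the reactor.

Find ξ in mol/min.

ξ = 680 mol/min

For M: n = n₀ + 2ξ → 1360 = 0 + 2ξ, giving ξ = 680 mol/min.
Outlet amounts (n = n₀ + ν ξ):
  Q: 1060 − 1(680) = 380
  R: 802 − 1(680) = 122
  M: 0 + 2(680) = 1360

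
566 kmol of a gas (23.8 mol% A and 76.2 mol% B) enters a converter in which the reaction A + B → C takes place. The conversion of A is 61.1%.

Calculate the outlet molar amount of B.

A reacted = 0.611 × 134.7 = 82.31 kmol; ν_A = −1, so ξ = 82.31/1 = 82.31 kmol.
Outlet amounts (n = n₀ + ν ξ):
  A: 134.7 − 1(82.31) = 52.4
  B: 431.3 − 1(82.31) = 349
  C: 0 + 1(82.31) = 82.31

349 kmol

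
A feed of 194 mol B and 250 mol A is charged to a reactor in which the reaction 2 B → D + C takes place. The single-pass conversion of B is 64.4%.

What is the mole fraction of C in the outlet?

0.141

B reacted = 0.644 × 194 = 124.9 mol; ν_B = −2, so ξ = 124.9/2 = 62.47 mol.
Outlet amounts (n = n₀ + ν ξ):
  B: 194 − 2(62.47) = 69.06
  D: 0 + 1(62.47) = 62.47
  C: 0 + 1(62.47) = 62.47
  A: 250 (inert)
Total out = 444 mol; y_C = 62.47 / 444 = 0.1407.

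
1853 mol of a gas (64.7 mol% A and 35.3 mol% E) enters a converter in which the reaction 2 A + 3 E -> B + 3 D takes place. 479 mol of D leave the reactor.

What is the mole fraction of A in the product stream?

For D: n = n₀ + 3ξ → 479 = 0 + 3ξ, giving ξ = 159.7 mol.
Outlet amounts (n = n₀ + ν ξ):
  A: 1199 − 2(159.7) = 879.6
  E: 654.1 − 3(159.7) = 175.1
  B: 0 + 1(159.7) = 159.7
  D: 0 + 3(159.7) = 479
Total out = 1693 mol; y_A = 879.6 / 1693 = 0.5194.

0.519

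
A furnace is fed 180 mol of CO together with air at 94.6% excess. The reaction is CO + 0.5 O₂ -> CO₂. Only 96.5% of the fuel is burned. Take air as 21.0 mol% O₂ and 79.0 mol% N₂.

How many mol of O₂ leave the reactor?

88.3 mol

Stoichiometric O₂ = 0.5 × 180 = 90 mol; O₂ fed = 90 × 1.946 = 175.1 mol.
N₂ fed = 175.1 × 79/21 = 658.9 mol.
Fuel reacted = 0.965 × 180 → ξ = 173.7 mol.
Outlet (n = n₀ + ν ξ):
  CO: 180 − 1(173.7) = 6.3
  O₂: 175.1 − 0.5(173.7) = 88.29
  N₂: 658.9 (inert)
  CO₂: 0 + 1(173.7) = 173.7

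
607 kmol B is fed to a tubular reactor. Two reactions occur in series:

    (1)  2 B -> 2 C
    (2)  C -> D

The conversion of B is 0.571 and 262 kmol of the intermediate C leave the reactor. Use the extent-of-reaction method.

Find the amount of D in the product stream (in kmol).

Conversion of B: B consumed = 2ξ₁ = 0.571 × 607 → ξ₁ = 173.3 kmol.
C balance: n_C = 0 + 2ξ₁ − 1ξ₂ = 262 → ξ₂ = (2·173.3 − 262)/1 = 84.6 kmol.
Outlet amounts (n = n₀ + Σ ν·ξ):
  B: 607 − 2(173.3) = 260.4
  C: 0 + 2(173.3) − 1(84.6) = 262
  D: 0 + 1(84.6) = 84.6

84.6 kmol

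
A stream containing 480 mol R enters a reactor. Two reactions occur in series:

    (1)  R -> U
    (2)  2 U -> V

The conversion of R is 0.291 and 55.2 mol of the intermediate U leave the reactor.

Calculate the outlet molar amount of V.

42.2 mol

Conversion of R: R consumed = 1ξ₁ = 0.291 × 480 → ξ₁ = 139.7 mol.
U balance: n_U = 0 + 1ξ₁ − 2ξ₂ = 55.2 → ξ₂ = (1·139.7 − 55.2)/2 = 42.24 mol.
Outlet amounts (n = n₀ + Σ ν·ξ):
  R: 480 − 1(139.7) = 340.3
  U: 0 + 1(139.7) − 2(42.24) = 55.2
  V: 0 + 1(42.24) = 42.24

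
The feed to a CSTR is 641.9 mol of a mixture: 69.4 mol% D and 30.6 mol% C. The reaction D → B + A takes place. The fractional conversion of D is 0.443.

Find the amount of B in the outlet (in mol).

197 mol

D reacted = 0.443 × 445.5 = 197.3 mol; ν_D = −1, so ξ = 197.3/1 = 197.3 mol.
Outlet amounts (n = n₀ + ν ξ):
  D: 445.5 − 1(197.3) = 248.1
  B: 0 + 1(197.3) = 197.3
  A: 0 + 1(197.3) = 197.3
  C: 196.4 (inert)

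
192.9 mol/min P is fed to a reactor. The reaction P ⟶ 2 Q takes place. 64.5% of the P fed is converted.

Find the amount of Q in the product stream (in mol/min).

249 mol/min

P reacted = 0.645 × 192.9 = 124.4 mol/min; ν_P = −1, so ξ = 124.4/1 = 124.4 mol/min.
Outlet amounts (n = n₀ + ν ξ):
  P: 192.9 − 1(124.4) = 68.48
  Q: 0 + 2(124.4) = 248.8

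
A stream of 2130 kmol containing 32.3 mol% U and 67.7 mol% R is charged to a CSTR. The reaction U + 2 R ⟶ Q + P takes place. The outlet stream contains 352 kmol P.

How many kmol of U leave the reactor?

336 kmol

For P: n = n₀ + 1ξ → 352 = 0 + 1ξ, giving ξ = 352 kmol.
Outlet amounts (n = n₀ + ν ξ):
  U: 688 − 1(352) = 336
  R: 1442 − 2(352) = 738
  Q: 0 + 1(352) = 352
  P: 0 + 1(352) = 352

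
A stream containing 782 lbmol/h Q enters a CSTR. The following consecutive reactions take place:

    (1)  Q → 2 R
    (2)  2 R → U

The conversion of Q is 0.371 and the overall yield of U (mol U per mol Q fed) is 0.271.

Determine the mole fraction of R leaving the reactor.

Conversion of Q: Q consumed = 1ξ₁ = 0.371 × 782 → ξ₁ = 290.1 lbmol/h.
Yield of U: 1ξ₂ / 782 = 0.271 → ξ₂ = 211.9 lbmol/h.
Outlet amounts (n = n₀ + Σ ν·ξ):
  Q: 782 − 1(290.1) = 491.9
  R: 0 + 2(290.1) − 2(211.9) = 156.4
  U: 0 + 1(211.9) = 211.9
Total out = 860.2 lbmol/h; y_R = 156.4 / 860.2 = 0.1818.

0.182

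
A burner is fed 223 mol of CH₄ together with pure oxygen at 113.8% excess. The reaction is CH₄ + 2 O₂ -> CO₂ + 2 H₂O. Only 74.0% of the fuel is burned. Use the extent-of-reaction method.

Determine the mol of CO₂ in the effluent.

Stoichiometric O₂ = 2 × 223 = 446 mol; O₂ fed = 446 × 2.138 = 953.5 mol.
Fuel reacted = 0.74 × 223 → ξ = 165 mol.
Outlet (n = n₀ + ν ξ):
  CH₄: 223 − 1(165) = 57.98
  O₂: 953.5 − 2(165) = 623.5
  CO₂: 0 + 1(165) = 165
  H₂O: 0 + 2(165) = 330

165 mol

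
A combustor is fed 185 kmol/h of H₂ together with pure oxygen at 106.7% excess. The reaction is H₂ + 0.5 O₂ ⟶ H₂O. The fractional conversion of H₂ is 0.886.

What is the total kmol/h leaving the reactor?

294 kmol/h

Stoichiometric O₂ = 0.5 × 185 = 92.5 kmol/h; O₂ fed = 92.5 × 2.067 = 191.2 kmol/h.
Fuel reacted = 0.886 × 185 → ξ = 163.9 kmol/h.
Outlet (n = n₀ + ν ξ):
  H₂: 185 − 1(163.9) = 21.09
  O₂: 191.2 − 0.5(163.9) = 109.2
  H₂O: 0 + 1(163.9) = 163.9
Total out = 21.09 + 109.2 + 163.9 = 294.2 kmol/h.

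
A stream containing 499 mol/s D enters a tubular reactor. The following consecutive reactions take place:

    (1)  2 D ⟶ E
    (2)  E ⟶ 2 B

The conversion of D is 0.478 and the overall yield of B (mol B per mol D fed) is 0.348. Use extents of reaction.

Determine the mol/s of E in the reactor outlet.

32.4 mol/s

Conversion of D: D consumed = 2ξ₁ = 0.478 × 499 → ξ₁ = 119.3 mol/s.
Yield of B: 2ξ₂ / 499 = 0.348 → ξ₂ = 86.83 mol/s.
Outlet amounts (n = n₀ + Σ ν·ξ):
  D: 499 − 2(119.3) = 260.5
  E: 0 + 1(119.3) − 1(86.83) = 32.44
  B: 0 + 2(86.83) = 173.7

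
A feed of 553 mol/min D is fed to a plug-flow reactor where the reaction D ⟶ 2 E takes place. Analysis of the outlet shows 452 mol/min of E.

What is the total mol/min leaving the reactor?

779 mol/min

For E: n = n₀ + 2ξ → 452 = 0 + 2ξ, giving ξ = 226 mol/min.
Outlet amounts (n = n₀ + ν ξ):
  D: 553 − 1(226) = 327
  E: 0 + 2(226) = 452
Total out = 327 + 452 = 779 mol/min.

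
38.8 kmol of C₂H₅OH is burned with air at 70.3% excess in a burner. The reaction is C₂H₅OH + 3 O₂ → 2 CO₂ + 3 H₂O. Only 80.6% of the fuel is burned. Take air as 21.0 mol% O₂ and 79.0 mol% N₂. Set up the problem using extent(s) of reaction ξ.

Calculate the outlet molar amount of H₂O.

93.8 kmol

Stoichiometric O₂ = 3 × 38.8 = 116.4 kmol; O₂ fed = 116.4 × 1.703 = 198.2 kmol.
N₂ fed = 198.2 × 79/21 = 745.7 kmol.
Fuel reacted = 0.806 × 38.8 → ξ = 31.27 kmol.
Outlet (n = n₀ + ν ξ):
  C₂H₅OH: 38.8 − 1(31.27) = 7.527
  O₂: 198.2 − 3(31.27) = 104.4
  N₂: 745.7 (inert)
  CO₂: 0 + 2(31.27) = 62.55
  H₂O: 0 + 3(31.27) = 93.82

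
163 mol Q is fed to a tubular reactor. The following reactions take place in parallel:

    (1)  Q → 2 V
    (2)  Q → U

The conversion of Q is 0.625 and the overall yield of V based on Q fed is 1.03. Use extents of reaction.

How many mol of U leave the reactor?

Yield of V: 2ξ₁ / 163 = 1.03 → ξ₁ = 83.95 mol.
Conversion of Q: 1ξ₁ + 1ξ₂ = 0.625 × 163 = 101.9 → ξ₂ = 17.93 mol.
Outlet amounts (n = n₀ + Σ ν·ξ):
  Q: 163 − 1(83.95) − 1(17.93) = 61.12
  V: 0 + 2(83.95) = 167.9
  U: 0 + 1(17.93) = 17.93

17.9 mol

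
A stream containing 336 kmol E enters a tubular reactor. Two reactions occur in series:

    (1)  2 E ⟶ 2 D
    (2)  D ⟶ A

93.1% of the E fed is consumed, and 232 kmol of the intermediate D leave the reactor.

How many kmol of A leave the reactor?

80.8 kmol

Conversion of E: E consumed = 2ξ₁ = 0.931 × 336 → ξ₁ = 156.4 kmol.
D balance: n_D = 0 + 2ξ₁ − 1ξ₂ = 232 → ξ₂ = (2·156.4 − 232)/1 = 80.82 kmol.
Outlet amounts (n = n₀ + Σ ν·ξ):
  E: 336 − 2(156.4) = 23.18
  D: 0 + 2(156.4) − 1(80.82) = 232
  A: 0 + 1(80.82) = 80.82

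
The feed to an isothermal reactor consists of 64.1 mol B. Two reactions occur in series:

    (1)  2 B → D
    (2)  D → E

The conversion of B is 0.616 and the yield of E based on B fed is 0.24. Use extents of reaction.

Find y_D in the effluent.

0.0983

Conversion of B: B consumed = 2ξ₁ = 0.616 × 64.1 → ξ₁ = 19.74 mol.
Yield of E: 1ξ₂ / 64.1 = 0.24 → ξ₂ = 15.38 mol.
Outlet amounts (n = n₀ + Σ ν·ξ):
  B: 64.1 − 2(19.74) = 24.61
  D: 0 + 1(19.74) − 1(15.38) = 4.359
  E: 0 + 1(15.38) = 15.38
Total out = 44.36 mol; y_D = 4.359 / 44.36 = 0.09827.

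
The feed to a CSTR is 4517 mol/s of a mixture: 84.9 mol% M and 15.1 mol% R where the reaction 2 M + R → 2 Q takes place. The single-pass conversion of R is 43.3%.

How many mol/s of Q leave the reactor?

591 mol/s

R reacted = 0.433 × 682.1 = 295.3 mol/s; ν_R = −1, so ξ = 295.3/1 = 295.3 mol/s.
Outlet amounts (n = n₀ + ν ξ):
  M: 3835 − 2(295.3) = 3244
  R: 682.1 − 1(295.3) = 386.7
  Q: 0 + 2(295.3) = 590.7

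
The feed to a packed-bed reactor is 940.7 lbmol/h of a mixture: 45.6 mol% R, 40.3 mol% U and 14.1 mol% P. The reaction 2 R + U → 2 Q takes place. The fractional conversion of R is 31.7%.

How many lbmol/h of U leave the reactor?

311 lbmol/h

R reacted = 0.317 × 429 = 136 lbmol/h; ν_R = −2, so ξ = 136/2 = 67.99 lbmol/h.
Outlet amounts (n = n₀ + ν ξ):
  R: 429 − 2(67.99) = 293
  U: 379.1 − 1(67.99) = 311.1
  Q: 0 + 2(67.99) = 136
  P: 132.6 (inert)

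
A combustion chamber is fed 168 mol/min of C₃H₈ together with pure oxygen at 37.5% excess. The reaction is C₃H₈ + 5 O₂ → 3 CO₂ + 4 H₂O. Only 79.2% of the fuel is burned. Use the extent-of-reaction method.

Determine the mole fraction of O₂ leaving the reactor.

Stoichiometric O₂ = 5 × 168 = 840 mol/min; O₂ fed = 840 × 1.375 = 1155 mol/min.
Fuel reacted = 0.792 × 168 → ξ = 133.1 mol/min.
Outlet (n = n₀ + ν ξ):
  C₃H₈: 168 − 1(133.1) = 34.94
  O₂: 1155 − 5(133.1) = 489.7
  CO₂: 0 + 3(133.1) = 399.2
  H₂O: 0 + 4(133.1) = 532.2
Total out = 1456 mol/min; y_O₂ = 489.7 / 1456 = 0.3363.

0.336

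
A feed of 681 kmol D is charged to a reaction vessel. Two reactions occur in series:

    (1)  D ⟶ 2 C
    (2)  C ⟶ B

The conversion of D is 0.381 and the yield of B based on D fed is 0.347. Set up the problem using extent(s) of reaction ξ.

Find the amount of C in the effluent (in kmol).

Conversion of D: D consumed = 1ξ₁ = 0.381 × 681 → ξ₁ = 259.5 kmol.
Yield of B: 1ξ₂ / 681 = 0.347 → ξ₂ = 236.3 kmol.
Outlet amounts (n = n₀ + Σ ν·ξ):
  D: 681 − 1(259.5) = 421.5
  C: 0 + 2(259.5) − 1(236.3) = 282.6
  B: 0 + 1(236.3) = 236.3

283 kmol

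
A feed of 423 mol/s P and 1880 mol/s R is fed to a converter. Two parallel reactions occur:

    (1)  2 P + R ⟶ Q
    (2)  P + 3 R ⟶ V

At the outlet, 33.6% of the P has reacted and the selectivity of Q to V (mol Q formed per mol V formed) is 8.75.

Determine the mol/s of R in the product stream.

1790 mol/s

Conversion of P: P consumed = 0.336 × 423 = 142.1 mol/s = 2ξ₁ + 1ξ₂.
Selectivity: 1ξ₁ / (1ξ₂) = 8.75 → ξ₁ = 8.75 ξ₂.
Substitute: (2·8.75 + 1) ξ₂ = 142.1 → ξ₂ = 7.683 mol/s, ξ₁ = 67.22 mol/s.
Outlet amounts (n = n₀ + Σ ν·ξ):
  P: 423 − 2(67.22) − 1(7.683) = 280.9
  R: 1880 − 1(67.22) − 3(7.683) = 1790
  Q: 0 + 1(67.22) = 67.22
  V: 0 + 1(7.683) = 7.683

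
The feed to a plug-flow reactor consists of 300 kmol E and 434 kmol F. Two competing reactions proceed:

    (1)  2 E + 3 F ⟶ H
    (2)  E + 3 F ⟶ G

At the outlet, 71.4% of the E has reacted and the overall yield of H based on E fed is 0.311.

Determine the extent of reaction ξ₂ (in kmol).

Yield of H: 1ξ₁ / 300 = 0.311 → ξ₁ = 93.3 kmol.
Conversion of E: 2ξ₁ + 1ξ₂ = 0.714 × 300 = 214.2 → ξ₂ = 27.6 kmol.
Outlet amounts (n = n₀ + Σ ν·ξ):
  E: 300 − 2(93.3) − 1(27.6) = 85.8
  F: 434 − 3(93.3) − 3(27.6) = 71.3
  H: 0 + 1(93.3) = 93.3
  G: 0 + 1(27.6) = 27.6

ξ₂ = 27.6 kmol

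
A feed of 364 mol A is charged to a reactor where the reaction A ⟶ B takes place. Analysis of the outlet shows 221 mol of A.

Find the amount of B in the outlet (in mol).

For A: n = n₀ − 1ξ → 221 = 364 − 1ξ, giving ξ = 143 mol.
Outlet amounts (n = n₀ + ν ξ):
  A: 364 − 1(143) = 221
  B: 0 + 1(143) = 143

143 mol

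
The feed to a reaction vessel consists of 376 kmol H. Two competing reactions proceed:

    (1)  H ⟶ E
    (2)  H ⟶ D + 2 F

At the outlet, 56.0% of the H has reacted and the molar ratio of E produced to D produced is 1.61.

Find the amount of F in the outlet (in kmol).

161 kmol

Conversion of H: H consumed = 0.56 × 376 = 210.6 kmol = 1ξ₁ + 1ξ₂.
Selectivity: 1ξ₁ / (1ξ₂) = 1.61 → ξ₁ = 1.61 ξ₂.
Substitute: (1·1.61 + 1) ξ₂ = 210.6 → ξ₂ = 80.67 kmol, ξ₁ = 129.9 kmol.
Outlet amounts (n = n₀ + Σ ν·ξ):
  H: 376 − 1(129.9) − 1(80.67) = 165.4
  E: 0 + 1(129.9) = 129.9
  D: 0 + 1(80.67) = 80.67
  F: 0 + 2(80.67) = 161.3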